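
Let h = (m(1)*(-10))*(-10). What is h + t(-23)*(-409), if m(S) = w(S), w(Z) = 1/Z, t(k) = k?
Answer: 9507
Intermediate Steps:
m(S) = 1/S
h = 100 (h = (-10/1)*(-10) = (1*(-10))*(-10) = -10*(-10) = 100)
h + t(-23)*(-409) = 100 - 23*(-409) = 100 + 9407 = 9507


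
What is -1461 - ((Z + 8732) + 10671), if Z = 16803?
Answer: -37667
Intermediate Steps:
-1461 - ((Z + 8732) + 10671) = -1461 - ((16803 + 8732) + 10671) = -1461 - (25535 + 10671) = -1461 - 1*36206 = -1461 - 36206 = -37667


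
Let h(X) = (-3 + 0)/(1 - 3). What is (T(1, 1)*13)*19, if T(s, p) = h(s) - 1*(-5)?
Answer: 3211/2 ≈ 1605.5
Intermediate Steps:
h(X) = 3/2 (h(X) = -3/(-2) = -3*(-½) = 3/2)
T(s, p) = 13/2 (T(s, p) = 3/2 - 1*(-5) = 3/2 + 5 = 13/2)
(T(1, 1)*13)*19 = ((13/2)*13)*19 = (169/2)*19 = 3211/2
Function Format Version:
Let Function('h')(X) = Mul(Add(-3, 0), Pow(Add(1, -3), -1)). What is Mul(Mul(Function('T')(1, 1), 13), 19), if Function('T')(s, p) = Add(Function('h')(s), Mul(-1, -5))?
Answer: Rational(3211, 2) ≈ 1605.5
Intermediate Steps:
Function('h')(X) = Rational(3, 2) (Function('h')(X) = Mul(-3, Pow(-2, -1)) = Mul(-3, Rational(-1, 2)) = Rational(3, 2))
Function('T')(s, p) = Rational(13, 2) (Function('T')(s, p) = Add(Rational(3, 2), Mul(-1, -5)) = Add(Rational(3, 2), 5) = Rational(13, 2))
Mul(Mul(Function('T')(1, 1), 13), 19) = Mul(Mul(Rational(13, 2), 13), 19) = Mul(Rational(169, 2), 19) = Rational(3211, 2)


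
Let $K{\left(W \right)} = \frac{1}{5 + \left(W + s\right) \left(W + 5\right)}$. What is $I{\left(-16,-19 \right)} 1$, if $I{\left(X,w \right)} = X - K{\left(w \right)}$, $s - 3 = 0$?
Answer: $- \frac{3665}{229} \approx -16.004$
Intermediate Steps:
$s = 3$ ($s = 3 + 0 = 3$)
$K{\left(W \right)} = \frac{1}{5 + \left(3 + W\right) \left(5 + W\right)}$ ($K{\left(W \right)} = \frac{1}{5 + \left(W + 3\right) \left(W + 5\right)} = \frac{1}{5 + \left(3 + W\right) \left(5 + W\right)}$)
$I{\left(X,w \right)} = X - \frac{1}{20 + w^{2} + 8 w}$
$I{\left(-16,-19 \right)} 1 = \frac{-1 - 16 \left(20 + \left(-19\right)^{2} + 8 \left(-19\right)\right)}{20 + \left(-19\right)^{2} + 8 \left(-19\right)} 1 = \frac{-1 - 16 \left(20 + 361 - 152\right)}{20 + 361 - 152} \cdot 1 = \frac{-1 - 3664}{229} \cdot 1 = \frac{1}{229} \left(-3665\right) 1 = \left(- \frac{3665}{229}\right) 1 = - \frac{3665}{229}$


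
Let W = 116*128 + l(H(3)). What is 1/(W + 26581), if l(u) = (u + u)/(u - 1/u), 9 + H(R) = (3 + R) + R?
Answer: 1/41429 ≈ 2.4138e-5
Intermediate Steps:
H(R) = -6 + 2*R (H(R) = -9 + ((3 + R) + R) = -9 + (3 + 2*R) = -6 + 2*R)
l(u) = 2*u/(u - 1/u) (l(u) = (2*u)/(u - 1/u) = 2*u/(u - 1/u))
W = 14848 (W = 116*128 + 2*(-6 + 2*3)**2/(-1 + (-6 + 2*3)**2) = 14848 + 2*(-6 + 6)**2/(-1 + (-6 + 6)**2) = 14848 + 2*0**2/(-1 + 0**2) = 14848 + 2*0/(-1 + 0) = 14848 + 2*0/(-1) = 14848 + 2*0*(-1) = 14848 + 0 = 14848)
1/(W + 26581) = 1/(14848 + 26581) = 1/41429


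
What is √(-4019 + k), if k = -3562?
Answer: 19*I*√21 ≈ 87.069*I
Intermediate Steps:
√(-4019 + k) = √(-4019 - 3562) = √(-7581) = 19*I*√21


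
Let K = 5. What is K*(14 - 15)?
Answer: -5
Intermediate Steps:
K*(14 - 15) = 5*(14 - 15) = 5*(-1) = -5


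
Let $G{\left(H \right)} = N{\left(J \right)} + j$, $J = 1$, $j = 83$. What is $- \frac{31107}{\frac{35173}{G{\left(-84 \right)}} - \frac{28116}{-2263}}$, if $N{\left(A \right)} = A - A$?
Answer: $- \frac{5842796703}{81930127} \approx -71.314$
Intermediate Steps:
$N{\left(A \right)} = 0$
$G{\left(H \right)} = 83$ ($G{\left(H \right)} = 0 + 83 = 83$)
$- \frac{31107}{\frac{35173}{G{\left(-84 \right)}} - \frac{28116}{-2263}} = - \frac{31107}{\frac{35173}{83} - \frac{28116}{-2263}} = - \frac{31107}{35173 \cdot \frac{1}{83} - - \frac{28116}{2263}} = - \frac{31107}{\frac{35173}{83} + \frac{28116}{2263}} = - \frac{31107}{\frac{81930127}{187829}} = \left(-31107\right) \frac{187829}{81930127} = - \frac{5842796703}{81930127}$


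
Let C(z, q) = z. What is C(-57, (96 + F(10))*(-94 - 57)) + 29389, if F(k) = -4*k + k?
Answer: 29332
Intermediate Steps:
F(k) = -3*k
C(-57, (96 + F(10))*(-94 - 57)) + 29389 = -57 + 29389 = 29332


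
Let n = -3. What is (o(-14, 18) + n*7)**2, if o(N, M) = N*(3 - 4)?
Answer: 49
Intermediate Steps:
o(N, M) = -N (o(N, M) = N*(-1) = -N)
(o(-14, 18) + n*7)**2 = (-1*(-14) - 3*7)**2 = (14 - 21)**2 = (-7)**2 = 49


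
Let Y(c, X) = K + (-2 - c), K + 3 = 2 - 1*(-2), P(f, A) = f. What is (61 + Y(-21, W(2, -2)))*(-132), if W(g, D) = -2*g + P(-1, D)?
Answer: -10692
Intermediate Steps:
K = 1 (K = -3 + (2 - 1*(-2)) = -3 + (2 + 2) = -3 + 4 = 1)
W(g, D) = -1 - 2*g (W(g, D) = -2*g - 1 = -1 - 2*g)
Y(c, X) = -1 - c (Y(c, X) = 1 + (-2 - c) = -1 - c)
(61 + Y(-21, W(2, -2)))*(-132) = (61 + (-1 - 1*(-21)))*(-132) = (61 + (-1 + 21))*(-132) = (61 + 20)*(-132) = 81*(-132) = -10692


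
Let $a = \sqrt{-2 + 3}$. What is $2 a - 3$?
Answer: $-1$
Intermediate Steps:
$a = 1$ ($a = \sqrt{1} = 1$)
$2 a - 3 = 2 \cdot 1 - 3 = 2 - 3 = -1$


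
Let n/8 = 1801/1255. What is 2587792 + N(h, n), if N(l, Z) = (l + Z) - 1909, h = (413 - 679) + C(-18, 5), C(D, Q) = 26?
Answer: 3244996373/1255 ≈ 2.5857e+6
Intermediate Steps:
n = 14408/1255 (n = 8*(1801/1255) = 14408/1255 ≈ 11.480)
h = -240 (h = (413 - 679) + 26 = -266 + 26 = -240)
N(l, Z) = -1909 + Z + l (N(l, Z) = (Z + l) - 1909 = -1909 + Z + l)
2587792 + N(h, n) = 2587792 + (-1909 + 14408/1255 - 240) = 2587792 - 2682587/1255 = 3244996373/1255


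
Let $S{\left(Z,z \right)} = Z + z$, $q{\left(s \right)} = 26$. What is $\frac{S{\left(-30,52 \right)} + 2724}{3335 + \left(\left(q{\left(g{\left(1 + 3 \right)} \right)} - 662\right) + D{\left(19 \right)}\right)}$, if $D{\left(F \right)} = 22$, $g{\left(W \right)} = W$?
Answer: $\frac{2746}{2721} \approx 1.0092$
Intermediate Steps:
$\frac{S{\left(-30,52 \right)} + 2724}{3335 + \left(\left(q{\left(g{\left(1 + 3 \right)} \right)} - 662\right) + D{\left(19 \right)}\right)} = \frac{\left(-30 + 52\right) + 2724}{3335 + \left(\left(26 - 662\right) + 22\right)} = \frac{22 + 2724}{3335 + \left(-636 + 22\right)} = \frac{2746}{3335 - 614} = \frac{2746}{2721}$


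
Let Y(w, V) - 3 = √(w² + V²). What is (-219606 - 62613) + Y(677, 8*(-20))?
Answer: -282216 + √483929 ≈ -2.8152e+5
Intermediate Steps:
Y(w, V) = 3 + √(V² + w²) (Y(w, V) = 3 + √(w² + V²) = 3 + √(V² + w²))
(-219606 - 62613) + Y(677, 8*(-20)) = (-219606 - 62613) + (3 + √((8*(-20))² + 677²)) = -282219 + (3 + √((-160)² + 458329)) = -282219 + (3 + √(25600 + 458329)) = -282219 + (3 + √483929) = -282216 + √483929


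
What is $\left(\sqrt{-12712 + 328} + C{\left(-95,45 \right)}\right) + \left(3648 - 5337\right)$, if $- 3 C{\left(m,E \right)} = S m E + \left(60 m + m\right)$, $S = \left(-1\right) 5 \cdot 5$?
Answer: $- \frac{106147}{3} + 12 i \sqrt{86} \approx -35382.0 + 111.28 i$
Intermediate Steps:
$S = -25$ ($S = \left(-5\right) 5 = -25$)
$C{\left(m,E \right)} = - \frac{61 m}{3} + \frac{25 E m}{3}$ ($C{\left(m,E \right)} = - \frac{- 25 m E + \left(60 m + m\right)}{3} = - \frac{- 25 E m + 61 m}{3} = - \frac{61 m - 25 E m}{3} = - \frac{61 m}{3} + \frac{25 E m}{3}$)
$\left(\sqrt{-12712 + 328} + C{\left(-95,45 \right)}\right) + \left(3648 - 5337\right) = \left(\sqrt{-12712 + 328} + \frac{1}{3} \left(-95\right) \left(-61 + 25 \cdot 45\right)\right) + \left(3648 - 5337\right) = \left(\sqrt{-12384} + \frac{1}{3} \left(-95\right) \left(-61 + 1125\right)\right) - 1689 = \left(12 i \sqrt{86} + \frac{1}{3} \left(-95\right) 1064\right) - 1689 = \left(12 i \sqrt{86} - \frac{101080}{3}\right) - 1689 = \left(- \frac{101080}{3} + 12 i \sqrt{86}\right) - 1689 = - \frac{106147}{3} + 12 i \sqrt{86}$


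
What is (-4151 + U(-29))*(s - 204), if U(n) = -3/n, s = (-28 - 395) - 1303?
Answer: 232325680/29 ≈ 8.0112e+6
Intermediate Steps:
s = -1726 (s = -423 - 1303 = -1726)
(-4151 + U(-29))*(s - 204) = (-4151 - 3/(-29))*(-1726 - 204) = (-4151 - 3*(-1/29))*(-1930) = (-4151 + 3/29)*(-1930) = -120376/29*(-1930) = 232325680/29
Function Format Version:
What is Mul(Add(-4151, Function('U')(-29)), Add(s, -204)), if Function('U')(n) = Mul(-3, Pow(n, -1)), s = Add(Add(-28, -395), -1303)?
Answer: Rational(232325680, 29) ≈ 8.0112e+6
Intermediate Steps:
s = -1726 (s = Add(-423, -1303) = -1726)
Mul(Add(-4151, Function('U')(-29)), Add(s, -204)) = Mul(Add(-4151, Mul(-3, Pow(-29, -1))), Add(-1726, -204)) = Mul(Add(-4151, Mul(-3, Rational(-1, 29))), -1930) = Mul(Add(-4151, Rational(3, 29)), -1930) = Mul(Rational(-120376, 29), -1930) = Rational(232325680, 29)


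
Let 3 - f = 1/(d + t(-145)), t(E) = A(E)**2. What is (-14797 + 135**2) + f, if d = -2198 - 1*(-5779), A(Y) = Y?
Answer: 84423185/24606 ≈ 3431.0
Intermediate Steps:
d = 3581 (d = -2198 + 5779 = 3581)
t(E) = E**2
f = 73817/24606 (f = 3 - 1/(3581 + (-145)**2) = 3 - 1/(3581 + 21025) = 3 - 1/24606 = 73817/24606 ≈ 3.0000)
(-14797 + 135**2) + f = (-14797 + 135**2) + 73817/24606 = (-14797 + 18225) + 73817/24606 = 3428 + 73817/24606 = 84423185/24606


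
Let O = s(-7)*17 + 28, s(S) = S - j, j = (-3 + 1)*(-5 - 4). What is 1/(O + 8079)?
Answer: 1/7682 ≈ 0.00013017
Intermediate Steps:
j = 18 (j = -2*(-9) = 18)
s(S) = -18 + S (s(S) = S - 1*18 = S - 18 = -18 + S)
O = -397 (O = (-18 - 7)*17 + 28 = -25*17 + 28 = -425 + 28 = -397)
1/(O + 8079) = 1/(-397 + 8079) = 1/7682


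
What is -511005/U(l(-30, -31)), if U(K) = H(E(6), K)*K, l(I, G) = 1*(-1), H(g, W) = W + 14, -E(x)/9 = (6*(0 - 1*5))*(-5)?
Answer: 511005/13 ≈ 39308.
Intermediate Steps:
E(x) = -1350 (E(x) = -9*6*(0 - 1*5)*(-5) = -9*6*(0 - 5)*(-5) = -9*6*(-5)*(-5) = -(-270)*(-5) = -9*150 = -1350)
H(g, W) = 14 + W
l(I, G) = -1
U(K) = K*(14 + K) (U(K) = (14 + K)*K = K*(14 + K))
-511005/U(l(-30, -31)) = -511005*(-1/(14 - 1)) = -511005/((-1*13)) = -511005/(-13) = -511005*(-1/13) = 511005/13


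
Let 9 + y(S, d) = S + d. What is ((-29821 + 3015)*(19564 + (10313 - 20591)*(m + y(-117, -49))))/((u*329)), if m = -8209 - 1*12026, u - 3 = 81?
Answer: -1405931435116/6909 ≈ -2.0349e+8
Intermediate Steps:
u = 84 (u = 3 + 81 = 84)
m = -20235 (m = -8209 - 12026 = -20235)
y(S, d) = -9 + S + d (y(S, d) = -9 + (S + d) = -9 + S + d)
((-29821 + 3015)*(19564 + (10313 - 20591)*(m + y(-117, -49))))/((u*329)) = ((-29821 + 3015)*(19564 + (10313 - 20591)*(-20235 + (-9 - 117 - 49))))/((84*329)) = -26806*(19564 - 10278*(-20235 - 175))/27636 = -26806*(19564 - 10278*(-20410))*(1/27636) = -26806*(19564 + 209773980)*(1/27636) = -26806*209793544*(1/27636) = -5623725740464*1/27636 = -1405931435116/6909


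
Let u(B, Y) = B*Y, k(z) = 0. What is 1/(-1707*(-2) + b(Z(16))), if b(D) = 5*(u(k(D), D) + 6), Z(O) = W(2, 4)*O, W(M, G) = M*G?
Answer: 1/3444 ≈ 0.00029036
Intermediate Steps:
W(M, G) = G*M
Z(O) = 8*O (Z(O) = (4*2)*O = 8*O)
b(D) = 30 (b(D) = 5*(0*D + 6) = 5*(0 + 6) = 5*6 = 30)
1/(-1707*(-2) + b(Z(16))) = 1/(-1707*(-2) + 30) = 1/(3414 + 30) = 1/3444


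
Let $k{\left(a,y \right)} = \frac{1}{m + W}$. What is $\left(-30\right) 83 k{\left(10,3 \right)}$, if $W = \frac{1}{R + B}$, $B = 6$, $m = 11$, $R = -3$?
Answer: $- \frac{3735}{17} \approx -219.71$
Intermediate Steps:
$W = \frac{1}{3}$ ($W = \frac{1}{-3 + 6} = \frac{1}{3} \approx 0.33333$)
$k{\left(a,y \right)} = \frac{3}{34}$ ($k{\left(a,y \right)} = \frac{1}{11 + \frac{1}{3}} = \frac{1}{\frac{34}{3}} = \frac{3}{34}$)
$\left(-30\right) 83 k{\left(10,3 \right)} = \left(-30\right) 83 \cdot \frac{3}{34} = \left(-2490\right) \frac{3}{34} = - \frac{3735}{17}$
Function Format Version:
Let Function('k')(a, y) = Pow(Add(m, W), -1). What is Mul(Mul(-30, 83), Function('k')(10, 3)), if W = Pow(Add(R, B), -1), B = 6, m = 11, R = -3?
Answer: Rational(-3735, 17) ≈ -219.71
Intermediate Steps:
W = Rational(1, 3) (W = Pow(Add(-3, 6), -1) = Pow(3, -1) = Rational(1, 3) ≈ 0.33333)
Function('k')(a, y) = Rational(3, 34) (Function('k')(a, y) = Pow(Add(11, Rational(1, 3)), -1) = Pow(Rational(34, 3), -1) = Rational(3, 34))
Mul(Mul(-30, 83), Function('k')(10, 3)) = Mul(Mul(-30, 83), Rational(3, 34)) = Mul(-2490, Rational(3, 34)) = Rational(-3735, 17)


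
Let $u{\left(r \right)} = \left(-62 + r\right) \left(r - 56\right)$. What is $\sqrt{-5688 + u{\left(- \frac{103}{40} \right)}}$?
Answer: $\frac{3 i \sqrt{338759}}{40} \approx 43.652 i$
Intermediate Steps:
$u{\left(r \right)} = \left(-62 + r\right) \left(-56 + r\right)$
$\sqrt{-5688 + u{\left(- \frac{103}{40} \right)}} = \sqrt{-5688 + \left(3472 + \left(- \frac{103}{40}\right)^{2} - 118 \left(- \frac{103}{40}\right)\right)} = \sqrt{-5688 + \left(3472 + \left(\left(-103\right) \frac{1}{40}\right)^{2} - 118 \left(\left(-103\right) \frac{1}{40}\right)\right)} = \sqrt{-5688 + \left(3472 + \left(- \frac{103}{40}\right)^{2} - - \frac{6077}{20}\right)} = \sqrt{-5688 + \left(3472 + \frac{10609}{1600} + \frac{6077}{20}\right)} = \sqrt{-5688 + \frac{6051969}{1600}} = \sqrt{- \frac{3048831}{1600}} = \frac{3 i \sqrt{338759}}{40}$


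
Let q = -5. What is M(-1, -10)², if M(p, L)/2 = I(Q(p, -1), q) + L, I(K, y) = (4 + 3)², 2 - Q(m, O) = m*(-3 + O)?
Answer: 6084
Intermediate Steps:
Q(m, O) = 2 - m*(-3 + O)
I(K, y) = 49 (I(K, y) = 7² = 49)
M(p, L) = 98 + 2*L (M(p, L) = 2*(49 + L) = 98 + 2*L)
M(-1, -10)² = (98 + 2*(-10))² = (98 - 20)² = 78² = 6084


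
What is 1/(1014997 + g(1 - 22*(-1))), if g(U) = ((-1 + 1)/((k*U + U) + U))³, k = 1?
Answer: 1/1014997 ≈ 9.8522e-7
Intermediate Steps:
g(U) = 0 (g(U) = ((-1 + 1)/((1*U + U) + U))³ = (0/((U + U) + U))³ = (0/(2*U + U))³ = (0/((3*U)))³ = (0*(1/(3*U)))³ = 0³ = 0)
1/(1014997 + g(1 - 22*(-1))) = 1/(1014997 + 0) = 1/1014997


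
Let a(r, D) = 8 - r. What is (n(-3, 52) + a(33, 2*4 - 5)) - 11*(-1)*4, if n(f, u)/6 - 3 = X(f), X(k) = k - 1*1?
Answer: 13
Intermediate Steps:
X(k) = -1 + k (X(k) = k - 1 = -1 + k)
n(f, u) = 12 + 6*f (n(f, u) = 18 + 6*(-1 + f) = 18 + (-6 + 6*f) = 12 + 6*f)
(n(-3, 52) + a(33, 2*4 - 5)) - 11*(-1)*4 = ((12 + 6*(-3)) + (8 - 1*33)) - 11*(-1)*4 = ((12 - 18) + (8 - 33)) + 11*4 = (-6 - 25) + 44 = -31 + 44 = 13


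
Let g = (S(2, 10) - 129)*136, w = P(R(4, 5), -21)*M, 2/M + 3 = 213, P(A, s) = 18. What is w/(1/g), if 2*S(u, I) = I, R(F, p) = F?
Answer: -101184/35 ≈ -2891.0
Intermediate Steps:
S(u, I) = I/2
M = 1/105 (M = 2/(-3 + 213) = 2/210 = 2*(1/210) = 1/105 ≈ 0.0095238)
w = 6/35 (w = 18*(1/105) = 6/35 ≈ 0.17143)
g = -16864 (g = ((½)*10 - 129)*136 = (5 - 129)*136 = -124*136 = -16864)
w/(1/g) = 6/(35*(1/(-16864))) = 6/(35*(-1/16864)) = (6/35)*(-16864) = -101184/35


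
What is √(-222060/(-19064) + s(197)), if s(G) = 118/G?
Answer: √10796286690386/938902 ≈ 3.4996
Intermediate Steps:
√(-222060/(-19064) + s(197)) = √(-222060/(-19064) + 118/197) = √(-222060*(-1/19064) + 118*(1/197)) = √(55515/4766 + 118/197) = √(11498843/938902) = √10796286690386/938902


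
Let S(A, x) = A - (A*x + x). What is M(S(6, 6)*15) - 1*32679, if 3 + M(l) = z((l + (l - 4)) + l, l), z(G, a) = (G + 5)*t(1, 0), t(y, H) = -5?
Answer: -24587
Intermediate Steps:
S(A, x) = A - x - A*x (S(A, x) = A - (x + A*x) = A + (-x - A*x) = A - x - A*x)
z(G, a) = -25 - 5*G (z(G, a) = (G + 5)*(-5) = (5 + G)*(-5) = -25 - 5*G)
M(l) = -8 - 15*l (M(l) = -3 + (-25 - 5*((l + (l - 4)) + l)) = -3 + (-25 - 5*((l + (-4 + l)) + l)) = -3 + (-25 - 5*((-4 + 2*l) + l)) = -3 + (-25 - 5*(-4 + 3*l)) = -3 + (-25 + (20 - 15*l)) = -3 + (-5 - 15*l) = -8 - 15*l)
M(S(6, 6)*15) - 1*32679 = (-8 - 15*(6 - 1*6 - 1*6*6)*15) - 1*32679 = (-8 - 15*(6 - 6 - 36)*15) - 32679 = (-8 - (-540)*15) - 32679 = (-8 - 15*(-540)) - 32679 = (-8 + 8100) - 32679 = 8092 - 32679 = -24587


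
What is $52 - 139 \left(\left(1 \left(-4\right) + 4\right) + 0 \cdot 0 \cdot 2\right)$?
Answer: $52$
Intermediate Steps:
$52 - 139 \left(\left(1 \left(-4\right) + 4\right) + 0 \cdot 0 \cdot 2\right) = 52 - 139 \left(\left(-4 + 4\right) + 0 \cdot 2\right) = 52 - 139 \left(0 + 0\right) = 52 - 0 = 52 + 0 = 52$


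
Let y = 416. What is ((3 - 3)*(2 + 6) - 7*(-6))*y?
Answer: 17472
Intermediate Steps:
((3 - 3)*(2 + 6) - 7*(-6))*y = ((3 - 3)*(2 + 6) - 7*(-6))*416 = (0*8 + 42)*416 = (0 + 42)*416 = 42*416 = 17472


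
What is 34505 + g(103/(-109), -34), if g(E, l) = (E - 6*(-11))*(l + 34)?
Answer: 34505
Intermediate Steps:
g(E, l) = (34 + l)*(66 + E) (g(E, l) = (E + 66)*(34 + l) = (66 + E)*(34 + l) = (34 + l)*(66 + E))
34505 + g(103/(-109), -34) = 34505 + (2244 + 34*(103/(-109)) + 66*(-34) + (103/(-109))*(-34)) = 34505 + (2244 + 34*(103*(-1/109)) - 2244 + (103*(-1/109))*(-34)) = 34505 + (2244 + 34*(-103/109) - 2244 - 103/109*(-34)) = 34505 + (2244 - 3502/109 - 2244 + 3502/109) = 34505 + 0 = 34505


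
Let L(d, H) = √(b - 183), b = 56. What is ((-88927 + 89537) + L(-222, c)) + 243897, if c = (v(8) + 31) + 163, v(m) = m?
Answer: 244507 + I*√127 ≈ 2.4451e+5 + 11.269*I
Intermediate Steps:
c = 202 (c = (8 + 31) + 163 = 39 + 163 = 202)
L(d, H) = I*√127 (L(d, H) = √(56 - 183) = √(-127) = I*√127)
((-88927 + 89537) + L(-222, c)) + 243897 = ((-88927 + 89537) + I*√127) + 243897 = (610 + I*√127) + 243897 = 244507 + I*√127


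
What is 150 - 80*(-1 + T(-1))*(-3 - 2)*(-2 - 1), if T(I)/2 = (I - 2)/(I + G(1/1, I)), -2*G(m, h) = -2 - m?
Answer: 15750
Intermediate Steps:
G(m, h) = 1 + m/2 (G(m, h) = -(-2 - m)/2 = 1 + m/2)
T(I) = 2*(-2 + I)/(3/2 + I) (T(I) = 2*((I - 2)/(I + (1 + (½)/1))) = 2*((-2 + I)/(I + (1 + (½)*1))) = 2*((-2 + I)/(I + (1 + ½))) = 2*((-2 + I)/(I + 3/2)) = 2*((-2 + I)/(3/2 + I)) = 2*(-2 + I)/(3/2 + I))
150 - 80*(-1 + T(-1))*(-3 - 2)*(-2 - 1) = 150 - 80*(-1 + 4*(-2 - 1)/(3 + 2*(-1)))*(-3 - 2)*(-2 - 1) = 150 - 80*(-1 + 4*(-3)/(3 - 2))*(-5*(-3)) = 150 - 80*(-1 + 4*(-3)/1)*15 = 150 - 80*(-1 + 4*1*(-3))*15 = 150 - 80*(-1 - 12)*15 = 150 - (-1040)*15 = 150 - 80*(-195) = 150 + 15600 = 15750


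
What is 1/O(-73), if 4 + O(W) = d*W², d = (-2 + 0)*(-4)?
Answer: 1/42628 ≈ 2.3459e-5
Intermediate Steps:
d = 8 (d = -2*(-4) = 8)
O(W) = -4 + 8*W²
1/O(-73) = 1/(-4 + 8*(-73)²) = 1/(-4 + 8*5329) = 1/(-4 + 42632) = 1/42628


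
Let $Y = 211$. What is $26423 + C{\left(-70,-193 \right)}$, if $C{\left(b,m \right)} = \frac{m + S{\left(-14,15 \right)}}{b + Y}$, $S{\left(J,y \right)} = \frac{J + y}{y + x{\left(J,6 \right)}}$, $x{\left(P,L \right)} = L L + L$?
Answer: $\frac{212350651}{8037} \approx 26422.0$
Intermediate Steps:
$x{\left(P,L \right)} = L + L^{2}$ ($x{\left(P,L \right)} = L^{2} + L = L + L^{2}$)
$S{\left(J,y \right)} = \frac{J + y}{42 + y}$ ($S{\left(J,y \right)} = \frac{J + y}{y + 6 \left(1 + 6\right)} = \frac{J + y}{y + 6 \cdot 7} = \frac{J + y}{y + 42} = \frac{J + y}{42 + y}$)
$C{\left(b,m \right)} = \frac{\frac{1}{57} + m}{211 + b}$ ($C{\left(b,m \right)} = \frac{m + \frac{-14 + 15}{42 + 15}}{b + 211} = \frac{m + \frac{1}{57} \cdot 1}{211 + b} = \frac{m + \frac{1}{57}}{211 + b} = \frac{\frac{1}{57} + m}{211 + b}$)
$26423 + C{\left(-70,-193 \right)} = 26423 + \frac{\frac{1}{57} - 193}{211 - 70} = 26423 + \frac{1}{141} \left(- \frac{11000}{57}\right) = 26423 - \frac{11000}{8037} = \frac{212350651}{8037}$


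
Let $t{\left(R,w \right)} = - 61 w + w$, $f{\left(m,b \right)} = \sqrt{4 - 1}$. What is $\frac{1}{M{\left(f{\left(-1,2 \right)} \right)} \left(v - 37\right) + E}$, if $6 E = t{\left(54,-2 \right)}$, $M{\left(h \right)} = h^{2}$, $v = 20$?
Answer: $- \frac{1}{31} \approx -0.032258$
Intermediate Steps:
$f{\left(m,b \right)} = \sqrt{3}$
$t{\left(R,w \right)} = - 60 w$
$E = 20$ ($E = \frac{\left(-60\right) \left(-2\right)}{6} = \frac{1}{6} \cdot 120 = 20$)
$\frac{1}{M{\left(f{\left(-1,2 \right)} \right)} \left(v - 37\right) + E} = \frac{1}{\left(\sqrt{3}\right)^{2} \left(20 - 37\right) + 20} = \frac{1}{3 \left(-17\right) + 20} = \frac{1}{-51 + 20} = \frac{1}{-31} = - \frac{1}{31}$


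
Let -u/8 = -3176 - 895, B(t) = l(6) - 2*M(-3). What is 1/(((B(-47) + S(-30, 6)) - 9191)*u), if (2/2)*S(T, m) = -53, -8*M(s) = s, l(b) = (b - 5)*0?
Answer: -1/301083018 ≈ -3.3213e-9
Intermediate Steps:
l(b) = 0 (l(b) = (-5 + b)*0 = 0)
M(s) = -s/8
S(T, m) = -53
B(t) = -¾ (B(t) = 0 - (-1)*(-3)/4 = 0 - 2*3/8 = 0 - ¾ = -¾)
u = 32568 (u = -8*(-3176 - 895) = -8*(-4071) = 32568)
1/(((B(-47) + S(-30, 6)) - 9191)*u) = 1/((-¾ - 53) - 9191*32568) = (1/32568)/(-215/4 - 9191) = (1/32568)/(-36979/4) = -4/36979*1/32568 = -1/301083018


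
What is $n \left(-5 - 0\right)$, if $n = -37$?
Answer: $185$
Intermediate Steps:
$n \left(-5 - 0\right) = - 37 \left(-5 - 0\right) = - 37 \left(-5 + 0\right) = \left(-37\right) \left(-5\right) = 185$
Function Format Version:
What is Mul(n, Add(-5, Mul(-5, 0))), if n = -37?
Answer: 185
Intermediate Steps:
Mul(n, Add(-5, Mul(-5, 0))) = Mul(-37, Add(-5, Mul(-5, 0))) = Mul(-37, Add(-5, 0)) = Mul(-37, -5) = 185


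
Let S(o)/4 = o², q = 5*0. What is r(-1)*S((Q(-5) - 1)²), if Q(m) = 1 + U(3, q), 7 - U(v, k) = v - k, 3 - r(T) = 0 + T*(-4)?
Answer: -1024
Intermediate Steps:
q = 0
r(T) = 3 + 4*T (r(T) = 3 - (0 + T*(-4)) = 3 - (0 - 4*T) = 3 - (-4)*T = 3 + 4*T)
U(v, k) = 7 + k - v (U(v, k) = 7 - (v - k) = 7 + (k - v) = 7 + k - v)
Q(m) = 5 (Q(m) = 1 + (7 + 0 - 1*3) = 1 + (7 + 0 - 3) = 1 + 4 = 5)
S(o) = 4*o²
r(-1)*S((Q(-5) - 1)²) = (3 + 4*(-1))*(4*((5 - 1)²)²) = (3 - 4)*(4*(4²)²) = -4*16² = -4*256 = -1*1024 = -1024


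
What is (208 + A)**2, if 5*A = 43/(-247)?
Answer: 65965244569/1525225 ≈ 43250.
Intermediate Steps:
A = -43/1235 (A = (43/(-247))/5 = (43*(-1/247))/5 = (1/5)*(-43/247) = -43/1235 ≈ -0.034818)
(208 + A)**2 = (208 - 43/1235)**2 = (256837/1235)**2 = 65965244569/1525225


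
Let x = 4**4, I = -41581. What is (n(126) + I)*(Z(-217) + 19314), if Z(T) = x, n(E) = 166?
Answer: -810491550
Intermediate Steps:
x = 256
Z(T) = 256
(n(126) + I)*(Z(-217) + 19314) = (166 - 41581)*(256 + 19314) = -41415*19570 = -810491550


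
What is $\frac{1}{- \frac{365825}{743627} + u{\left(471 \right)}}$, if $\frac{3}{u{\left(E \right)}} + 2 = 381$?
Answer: $- \frac{281834633}{136416794} \approx -2.066$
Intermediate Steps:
$u{\left(E \right)} = \frac{3}{379}$ ($u{\left(E \right)} = \frac{3}{-2 + 381} = \frac{3}{379}$)
$\frac{1}{- \frac{365825}{743627} + u{\left(471 \right)}} = \frac{1}{- \frac{365825}{743627} + \frac{3}{379}} = \frac{1}{- \frac{136416794}{281834633}} = - \frac{281834633}{136416794}$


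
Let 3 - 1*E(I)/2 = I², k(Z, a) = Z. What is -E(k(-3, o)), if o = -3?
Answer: 12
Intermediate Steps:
E(I) = 6 - 2*I²
-E(k(-3, o)) = -(6 - 2*(-3)²) = -(6 - 2*9) = -(6 - 18) = -1*(-12) = 12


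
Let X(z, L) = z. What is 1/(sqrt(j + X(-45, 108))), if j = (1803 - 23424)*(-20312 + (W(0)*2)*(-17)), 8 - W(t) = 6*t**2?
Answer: sqrt(445046619)/445046619 ≈ 4.7402e-5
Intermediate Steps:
W(t) = 8 - 6*t**2
j = 445046664 (j = (1803 - 23424)*(-20312 + ((8 - 6*0**2)*2)*(-17)) = -21621*(-20312 + ((8 - 6*0)*2)*(-17)) = -21621*(-20312 + ((8 + 0)*2)*(-17)) = -21621*(-20312 + (8*2)*(-17)) = -21621*(-20312 + 16*(-17)) = -21621*(-20312 - 272) = -21621*(-20584) = 445046664)
1/(sqrt(j + X(-45, 108))) = 1/(sqrt(445046664 - 45)) = 1/(sqrt(445046619)) = sqrt(445046619)/445046619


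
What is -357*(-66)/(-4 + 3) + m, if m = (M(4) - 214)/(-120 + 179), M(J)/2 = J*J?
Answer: -1390340/59 ≈ -23565.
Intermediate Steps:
M(J) = 2*J² (M(J) = 2*(J*J) = 2*J²)
m = -182/59 (m = (2*4² - 214)/(-120 + 179) = (2*16 - 214)/59 = (32 - 214)*(1/59) = -182*1/59 = -182/59 ≈ -3.0847)
-357*(-66)/(-4 + 3) + m = -357*(-66)/(-4 + 3) - 182/59 = -357*(-66)/(-1) - 182/59 = -(-357)*(-66) - 182/59 = -357*66 - 182/59 = -23562 - 182/59 = -1390340/59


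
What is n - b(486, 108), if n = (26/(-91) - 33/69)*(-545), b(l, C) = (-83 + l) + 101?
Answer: -14109/161 ≈ -87.634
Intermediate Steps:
b(l, C) = 18 + l
n = 67035/161 (n = (26*(-1/91) - 33*1/69)*(-545) = (-2/7 - 11/23)*(-545) = -123/161*(-545) = 67035/161 ≈ 416.37)
n - b(486, 108) = 67035/161 - (18 + 486) = 67035/161 - 1*504 = 67035/161 - 504 = -14109/161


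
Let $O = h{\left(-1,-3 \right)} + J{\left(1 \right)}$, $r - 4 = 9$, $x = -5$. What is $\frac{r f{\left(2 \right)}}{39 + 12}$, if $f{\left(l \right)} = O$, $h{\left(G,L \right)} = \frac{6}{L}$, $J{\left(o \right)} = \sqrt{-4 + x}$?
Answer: $- \frac{26}{51} + \frac{13 i}{17} \approx -0.5098 + 0.76471 i$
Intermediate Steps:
$J{\left(o \right)} = 3 i$ ($J{\left(o \right)} = \sqrt{-4 - 5} = \sqrt{-9} = 3 i$)
$r = 13$ ($r = 4 + 9 = 13$)
$O = -2 + 3 i$ ($O = \frac{6}{-3} + 3 i = 6 \left(- \frac{1}{3}\right) + 3 i = -2 + 3 i \approx -2.0 + 3.0 i$)
$f{\left(l \right)} = -2 + 3 i$
$\frac{r f{\left(2 \right)}}{39 + 12} = \frac{13 \left(-2 + 3 i\right)}{39 + 12} = \frac{-26 + 39 i}{51} = \left(-26 + 39 i\right) \frac{1}{51} = - \frac{26}{51} + \frac{13 i}{17}$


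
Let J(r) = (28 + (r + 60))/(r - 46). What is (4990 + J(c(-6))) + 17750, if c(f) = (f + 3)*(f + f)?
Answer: 113638/5 ≈ 22728.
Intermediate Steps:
c(f) = 2*f*(3 + f) (c(f) = (3 + f)*(2*f) = 2*f*(3 + f))
J(r) = (88 + r)/(-46 + r) (J(r) = (28 + (60 + r))/(-46 + r) = (88 + r)/(-46 + r))
(4990 + J(c(-6))) + 17750 = (4990 + (88 + 2*(-6)*(3 - 6))/(-46 + 2*(-6)*(3 - 6))) + 17750 = (4990 + (88 + 2*(-6)*(-3))/(-46 + 2*(-6)*(-3))) + 17750 = (4990 + (88 + 36)/(-46 + 36)) + 17750 = (4990 + 124/(-10)) + 17750 = (4990 - ⅒*124) + 17750 = (4990 - 62/5) + 17750 = 24888/5 + 17750 = 113638/5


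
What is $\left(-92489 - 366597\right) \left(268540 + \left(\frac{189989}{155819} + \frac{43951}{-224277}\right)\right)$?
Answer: $- \frac{4308338715560627256944}{34946617863} \approx -1.2328 \cdot 10^{11}$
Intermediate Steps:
$\left(-92489 - 366597\right) \left(268540 + \left(\frac{189989}{155819} + \frac{43951}{-224277}\right)\right) = - 459086 \left(268540 + \left(189989 \cdot \frac{1}{155819} + 43951 \left(- \frac{1}{224277}\right)\right)\right) = - 459086 \left(268540 + \left(\frac{189989}{155819} - \frac{43951}{224277}\right)\right) = - 459086 \left(268540 + \frac{35761762084}{34946617863}\right) = \left(-459086\right) \frac{9384600522692104}{34946617863} = - \frac{4308338715560627256944}{34946617863}$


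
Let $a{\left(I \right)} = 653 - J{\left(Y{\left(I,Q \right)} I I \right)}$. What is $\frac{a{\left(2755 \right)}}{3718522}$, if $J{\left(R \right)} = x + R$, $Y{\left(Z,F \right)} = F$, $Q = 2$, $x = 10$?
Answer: $- \frac{15179407}{3718522} \approx -4.0821$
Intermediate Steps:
$J{\left(R \right)} = 10 + R$
$a{\left(I \right)} = 643 - 2 I^{2}$ ($a{\left(I \right)} = 653 - \left(10 + 2 I I\right) = 653 - \left(10 + 2 I^{2}\right) = 643 - 2 I^{2}$)
$\frac{a{\left(2755 \right)}}{3718522} = \frac{643 - 2 \cdot 2755^{2}}{3718522} = \left(643 - 15180050\right) \frac{1}{3718522} = \left(-15179407\right) \frac{1}{3718522} = - \frac{15179407}{3718522}$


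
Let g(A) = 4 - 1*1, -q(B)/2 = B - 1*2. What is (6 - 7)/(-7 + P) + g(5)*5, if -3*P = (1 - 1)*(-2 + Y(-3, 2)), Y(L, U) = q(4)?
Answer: 106/7 ≈ 15.143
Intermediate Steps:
q(B) = 4 - 2*B (q(B) = -2*(B - 1*2) = -2*(B - 2) = -2*(-2 + B) = 4 - 2*B)
Y(L, U) = -4 (Y(L, U) = 4 - 2*4 = 4 - 8 = -4)
g(A) = 3 (g(A) = 4 - 1 = 3)
P = 0 (P = -(1 - 1)*(-2 - 4)/3 = -0*(-6) = -⅓*0 = 0)
(6 - 7)/(-7 + P) + g(5)*5 = (6 - 7)/(-7 + 0) + 3*5 = -1/(-7) + 15 = -1*(-⅐) + 15 = ⅐ + 15 = 106/7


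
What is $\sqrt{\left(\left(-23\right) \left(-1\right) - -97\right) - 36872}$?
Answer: $4 i \sqrt{2297} \approx 191.71 i$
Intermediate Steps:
$\sqrt{\left(\left(-23\right) \left(-1\right) - -97\right) - 36872} = \sqrt{\left(23 + 97\right) - 36872} = \sqrt{120 - 36872} = \sqrt{-36752} = 4 i \sqrt{2297}$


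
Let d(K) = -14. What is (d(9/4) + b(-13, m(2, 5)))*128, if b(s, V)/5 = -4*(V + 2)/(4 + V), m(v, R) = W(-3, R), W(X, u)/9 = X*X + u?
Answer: -56064/13 ≈ -4312.6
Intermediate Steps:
W(X, u) = 9*u + 9*X² (W(X, u) = 9*(X*X + u) = 9*(X² + u) = 9*(u + X²) = 9*u + 9*X²)
m(v, R) = 81 + 9*R (m(v, R) = 9*R + 9*(-3)² = 9*R + 9*9 = 9*R + 81 = 81 + 9*R)
b(s, V) = -20*(2 + V)/(4 + V) (b(s, V) = 5*(-4*(V + 2)/(4 + V)) = 5*(-4*(2 + V)/(4 + V)) = -20*(2 + V)/(4 + V))
(d(9/4) + b(-13, m(2, 5)))*128 = (-14 + 20*(-2 - (81 + 9*5))/(4 + (81 + 9*5)))*128 = (-14 + 20*(-2 - (81 + 45))/(4 + (81 + 45)))*128 = (-14 + 20*(-2 - 1*126)/(4 + 126))*128 = (-14 + 20*(-2 - 126)/130)*128 = (-14 + 20*(1/130)*(-128))*128 = (-14 - 256/13)*128 = -438/13*128 = -56064/13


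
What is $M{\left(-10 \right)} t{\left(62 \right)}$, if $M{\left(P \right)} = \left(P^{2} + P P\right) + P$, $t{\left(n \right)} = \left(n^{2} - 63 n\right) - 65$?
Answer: $-24130$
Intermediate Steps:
$t{\left(n \right)} = -65 + n^{2} - 63 n$
$M{\left(P \right)} = P + 2 P^{2}$ ($M{\left(P \right)} = \left(P^{2} + P^{2}\right) + P = 2 P^{2} + P = P + 2 P^{2}$)
$M{\left(-10 \right)} t{\left(62 \right)} = - 10 \left(1 + 2 \left(-10\right)\right) \left(-65 + 62^{2} - 3906\right) = - 10 \left(1 - 20\right) \left(-65 + 3844 - 3906\right) = \left(-10\right) \left(-19\right) \left(-127\right) = 190 \left(-127\right) = -24130$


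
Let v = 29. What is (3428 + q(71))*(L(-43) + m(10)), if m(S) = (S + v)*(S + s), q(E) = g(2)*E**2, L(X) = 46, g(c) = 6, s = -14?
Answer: -3704140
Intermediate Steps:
q(E) = 6*E**2
m(S) = (-14 + S)*(29 + S) (m(S) = (S + 29)*(S - 14) = (29 + S)*(-14 + S) = (-14 + S)*(29 + S))
(3428 + q(71))*(L(-43) + m(10)) = (3428 + 6*71**2)*(46 + (-406 + 10**2 + 15*10)) = (3428 + 6*5041)*(46 + (-406 + 100 + 150)) = (3428 + 30246)*(46 - 156) = 33674*(-110) = -3704140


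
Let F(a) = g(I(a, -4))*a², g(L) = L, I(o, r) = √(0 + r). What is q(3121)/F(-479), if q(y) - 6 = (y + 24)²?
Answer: -9891031*I/458882 ≈ -21.555*I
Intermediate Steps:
I(o, r) = √r
F(a) = 2*I*a² (F(a) = √(-4)*a² = (2*I)*a² = 2*I*a²)
q(y) = 6 + (24 + y)² (q(y) = 6 + (y + 24)² = 6 + (24 + y)²)
q(3121)/F(-479) = (6 + (24 + 3121)²)/((2*I*(-479)²)) = (6 + 3145²)/((2*I*229441)) = (6 + 9891025)/((458882*I)) = 9891031*(-I/458882) = -9891031*I/458882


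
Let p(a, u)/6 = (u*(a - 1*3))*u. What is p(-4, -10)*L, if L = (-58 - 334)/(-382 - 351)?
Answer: -1646400/733 ≈ -2246.1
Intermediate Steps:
L = 392/733 (L = -392/(-733) = -392*(-1/733) = 392/733 ≈ 0.53479)
p(a, u) = 6*u**2*(-3 + a) (p(a, u) = 6*((u*(a - 1*3))*u) = 6*((u*(a - 3))*u) = 6*((u*(-3 + a))*u) = 6*(u**2*(-3 + a)) = 6*u**2*(-3 + a))
p(-4, -10)*L = (6*(-10)**2*(-3 - 4))*(392/733) = (6*100*(-7))*(392/733) = -4200*392/733 = -1646400/733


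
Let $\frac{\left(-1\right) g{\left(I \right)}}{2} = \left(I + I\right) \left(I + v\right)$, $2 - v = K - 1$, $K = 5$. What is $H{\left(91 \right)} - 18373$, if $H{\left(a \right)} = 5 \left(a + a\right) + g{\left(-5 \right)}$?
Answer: $-17603$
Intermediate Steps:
$v = -2$ ($v = 2 - \left(5 - 1\right) = 2 - 4 = -2$)
$g{\left(I \right)} = - 4 I \left(-2 + I\right)$ ($g{\left(I \right)} = - 2 \left(I + I\right) \left(I - 2\right) = - 2 \cdot 2 I \left(-2 + I\right) = - 4 I \left(-2 + I\right)$)
$H{\left(a \right)} = -140 + 10 a$ ($H{\left(a \right)} = 5 \left(a + a\right) + 4 \left(-5\right) \left(2 - -5\right) = 5 \cdot 2 a + 4 \left(-5\right) \left(2 + 5\right) = 10 a + 4 \left(-5\right) 7 = 10 a - 140 = -140 + 10 a$)
$H{\left(91 \right)} - 18373 = \left(-140 + 10 \cdot 91\right) - 18373 = \left(-140 + 910\right) - 18373 = 770 - 18373 = -17603$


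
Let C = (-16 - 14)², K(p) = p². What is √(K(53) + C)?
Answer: √3709 ≈ 60.902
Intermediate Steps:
C = 900 (C = (-30)² = 900)
√(K(53) + C) = √(53² + 900) = √(2809 + 900) = √3709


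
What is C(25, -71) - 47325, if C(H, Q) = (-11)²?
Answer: -47204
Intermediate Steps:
C(H, Q) = 121
C(25, -71) - 47325 = 121 - 47325 = -47204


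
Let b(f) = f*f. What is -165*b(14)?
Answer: -32340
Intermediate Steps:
b(f) = f**2
-165*b(14) = -165*14**2 = -165*196 = -32340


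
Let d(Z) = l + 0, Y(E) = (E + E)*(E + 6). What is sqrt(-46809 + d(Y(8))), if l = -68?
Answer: I*sqrt(46877) ≈ 216.51*I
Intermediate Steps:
Y(E) = 2*E*(6 + E) (Y(E) = (2*E)*(6 + E) = 2*E*(6 + E))
d(Z) = -68 (d(Z) = -68 + 0 = -68)
sqrt(-46809 + d(Y(8))) = sqrt(-46809 - 68) = sqrt(-46877) = I*sqrt(46877)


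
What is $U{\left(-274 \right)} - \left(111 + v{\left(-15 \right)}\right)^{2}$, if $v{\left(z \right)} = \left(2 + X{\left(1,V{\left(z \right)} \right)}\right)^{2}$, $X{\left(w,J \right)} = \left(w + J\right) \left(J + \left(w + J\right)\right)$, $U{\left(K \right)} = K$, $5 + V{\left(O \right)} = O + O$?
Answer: $-30395539636499$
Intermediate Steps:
$V{\left(O \right)} = -5 + 2 O$ ($V{\left(O \right)} = -5 + \left(O + O\right) = -5 + 2 O$)
$X{\left(w,J \right)} = \left(J + w\right) \left(w + 2 J\right)$ ($X{\left(w,J \right)} = \left(J + w\right) \left(J + \left(J + w\right)\right) = \left(J + w\right) \left(w + 2 J\right)$)
$v{\left(z \right)} = \left(-12 + 2 \left(-5 + 2 z\right)^{2} + 6 z\right)^{2}$ ($v{\left(z \right)} = \left(2 + \left(1^{2} + 2 \left(-5 + 2 z\right)^{2} + 3 \left(-5 + 2 z\right) 1\right)\right)^{2} = \left(2 + \left(1 + 2 \left(-5 + 2 z\right)^{2} + \left(-15 + 6 z\right)\right)\right)^{2} = \left(2 + \left(-14 + 2 \left(-5 + 2 z\right)^{2} + 6 z\right)\right)^{2} = \left(-12 + 2 \left(-5 + 2 z\right)^{2} + 6 z\right)^{2}$)
$U{\left(-274 \right)} - \left(111 + v{\left(-15 \right)}\right)^{2} = -274 - \left(111 + 4 \left(-6 + \left(-5 + 2 \left(-15\right)\right)^{2} + 3 \left(-15\right)\right)^{2}\right)^{2} = -274 - \left(111 + 4 \left(-6 + \left(-5 - 30\right)^{2} - 45\right)^{2}\right)^{2} = -274 - \left(111 + 4 \left(-6 + \left(-35\right)^{2} - 45\right)^{2}\right)^{2} = -274 - \left(111 + 4 \left(-6 + 1225 - 45\right)^{2}\right)^{2} = -274 - \left(111 + 4 \cdot 1174^{2}\right)^{2} = -274 - \left(111 + 4 \cdot 1378276\right)^{2} = -274 - \left(111 + 5513104\right)^{2} = -274 - 5513215^{2} = -274 - 30395539636225 = -30395539636499$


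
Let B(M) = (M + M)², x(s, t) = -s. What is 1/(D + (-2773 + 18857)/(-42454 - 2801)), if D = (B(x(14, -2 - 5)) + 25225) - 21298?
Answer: 45255/213180221 ≈ 0.00021229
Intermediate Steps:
B(M) = 4*M² (B(M) = (2*M)² = 4*M²)
D = 4711 (D = (4*(-1*14)² + 25225) - 21298 = (4*(-14)² + 25225) - 21298 = (4*196 + 25225) - 21298 = (784 + 25225) - 21298 = 26009 - 21298 = 4711)
1/(D + (-2773 + 18857)/(-42454 - 2801)) = 1/(4711 + (-2773 + 18857)/(-42454 - 2801)) = 1/(4711 + 16084/(-45255)) = 1/(4711 + 16084*(-1/45255)) = 1/(4711 - 16084/45255) = 1/(213180221/45255) = 45255/213180221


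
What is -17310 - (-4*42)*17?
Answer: -14454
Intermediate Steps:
-17310 - (-4*42)*17 = -17310 - (-168)*17 = -17310 - 1*(-2856) = -17310 + 2856 = -14454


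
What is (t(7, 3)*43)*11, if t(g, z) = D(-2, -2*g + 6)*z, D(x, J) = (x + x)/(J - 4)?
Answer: 473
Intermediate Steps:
D(x, J) = 2*x/(-4 + J) (D(x, J) = (2*x)/(-4 + J) = 2*x/(-4 + J))
t(g, z) = -4*z/(2 - 2*g) (t(g, z) = (2*(-2)/(-4 + (-2*g + 6)))*z = (2*(-2)/(-4 + (6 - 2*g)))*z = (2*(-2)/(2 - 2*g))*z = (-4/(2 - 2*g))*z = -4*z/(2 - 2*g))
(t(7, 3)*43)*11 = ((2*3/(-1 + 7))*43)*11 = ((2*3/6)*43)*11 = ((2*3*(⅙))*43)*11 = (1*43)*11 = 43*11 = 473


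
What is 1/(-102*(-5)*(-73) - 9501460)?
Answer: -1/9538690 ≈ -1.0484e-7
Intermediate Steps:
1/(-102*(-5)*(-73) - 9501460) = 1/(510*(-73) - 9501460) = 1/(-37230 - 9501460) = 1/(-9538690) = -1/9538690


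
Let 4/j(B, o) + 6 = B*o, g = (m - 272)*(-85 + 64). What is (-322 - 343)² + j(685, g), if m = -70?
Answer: 543899603101/1229916 ≈ 4.4223e+5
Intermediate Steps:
g = 7182 (g = (-70 - 272)*(-85 + 64) = -342*(-21) = 7182)
j(B, o) = 4/(-6 + B*o)
(-322 - 343)² + j(685, g) = (-322 - 343)² + 4/(-6 + 685*7182) = (-665)² + 4/(-6 + 4919670) = 442225 + 4/4919664 = 442225 + 4*(1/4919664) = 442225 + 1/1229916 = 543899603101/1229916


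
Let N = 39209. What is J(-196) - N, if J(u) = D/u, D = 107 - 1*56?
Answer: -7685015/196 ≈ -39209.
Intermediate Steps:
D = 51 (D = 107 - 56 = 51)
J(u) = 51/u
J(-196) - N = 51/(-196) - 1*39209 = 51*(-1/196) - 39209 = -51/196 - 39209 = -7685015/196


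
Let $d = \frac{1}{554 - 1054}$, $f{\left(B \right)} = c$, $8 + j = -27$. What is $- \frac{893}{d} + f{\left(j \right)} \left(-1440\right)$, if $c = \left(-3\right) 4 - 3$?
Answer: $468100$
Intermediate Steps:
$j = -35$ ($j = -8 - 27 = -35$)
$c = -15$ ($c = -12 - 3 = -15$)
$f{\left(B \right)} = -15$
$d = - \frac{1}{500}$ ($d = \frac{1}{-500} = - \frac{1}{500} \approx -0.002$)
$- \frac{893}{d} + f{\left(j \right)} \left(-1440\right) = - \frac{893}{- \frac{1}{500}} - -21600 = \left(-893\right) \left(-500\right) + 21600 = 446500 + 21600 = 468100$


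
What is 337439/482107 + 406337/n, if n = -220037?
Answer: -121648846816/106081377959 ≈ -1.1467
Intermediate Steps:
337439/482107 + 406337/n = 337439/482107 + 406337/(-220037) = 337439*(1/482107) + 406337*(-1/220037) = 337439/482107 - 406337/220037 = -121648846816/106081377959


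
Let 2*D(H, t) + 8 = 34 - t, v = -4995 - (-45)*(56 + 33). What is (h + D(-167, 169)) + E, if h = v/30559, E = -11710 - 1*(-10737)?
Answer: -63839731/61118 ≈ -1044.5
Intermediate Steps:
E = -973 (E = -11710 + 10737 = -973)
v = -990 (v = -4995 - (-45)*89 = -4995 - 1*(-4005) = -4995 + 4005 = -990)
D(H, t) = 13 - t/2 (D(H, t) = -4 + (34 - t)/2 = -4 + (17 - t/2) = 13 - t/2)
h = -990/30559 ≈ -0.032396
(h + D(-167, 169)) + E = (-990/30559 + (13 - ½*169)) - 973 = (-990/30559 + (13 - 169/2)) - 973 = (-990/30559 - 143/2) - 973 = -4371917/61118 - 973 = -63839731/61118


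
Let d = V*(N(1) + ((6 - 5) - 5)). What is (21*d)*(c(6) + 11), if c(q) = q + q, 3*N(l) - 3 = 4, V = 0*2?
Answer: 0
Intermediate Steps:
V = 0
N(l) = 7/3 (N(l) = 1 + (⅓)*4 = 1 + 4/3 = 7/3)
c(q) = 2*q
d = 0 (d = 0*(7/3 + ((6 - 5) - 5)) = 0*(7/3 + (1 - 5)) = 0*(7/3 - 4) = 0*(-5/3) = 0)
(21*d)*(c(6) + 11) = (21*0)*(2*6 + 11) = 0*(12 + 11) = 0*23 = 0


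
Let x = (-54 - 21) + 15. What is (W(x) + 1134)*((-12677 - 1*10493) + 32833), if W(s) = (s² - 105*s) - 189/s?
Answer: 2133039609/20 ≈ 1.0665e+8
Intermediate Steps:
x = -60 (x = -75 + 15 = -60)
W(s) = s² - 189/s - 105*s
(W(x) + 1134)*((-12677 - 1*10493) + 32833) = ((-189 + (-60)²*(-105 - 60))/(-60) + 1134)*((-12677 - 1*10493) + 32833) = (-(-189 + 3600*(-165))/60 + 1134)*((-12677 - 10493) + 32833) = (-(-189 - 594000)/60 + 1134)*(-23170 + 32833) = (-1/60*(-594189) + 1134)*9663 = (198063/20 + 1134)*9663 = (220743/20)*9663 = 2133039609/20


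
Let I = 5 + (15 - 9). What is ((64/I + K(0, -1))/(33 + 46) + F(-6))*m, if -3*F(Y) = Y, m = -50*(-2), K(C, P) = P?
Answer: 179100/869 ≈ 206.10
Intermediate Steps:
m = 100
F(Y) = -Y/3
I = 11 (I = 5 + 6 = 11)
((64/I + K(0, -1))/(33 + 46) + F(-6))*m = ((64/11 - 1)/(33 + 46) - ⅓*(-6))*100 = ((64*(1/11) - 1)/79 + 2)*100 = ((64/11 - 1)*(1/79) + 2)*100 = ((53/11)*(1/79) + 2)*100 = (53/869 + 2)*100 = (1791/869)*100 = 179100/869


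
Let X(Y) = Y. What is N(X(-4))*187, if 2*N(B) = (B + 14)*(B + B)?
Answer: -7480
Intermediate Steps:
N(B) = B*(14 + B) (N(B) = ((B + 14)*(B + B))/2 = ((14 + B)*(2*B))/2 = (2*B*(14 + B))/2 = B*(14 + B))
N(X(-4))*187 = -4*(14 - 4)*187 = -4*10*187 = -40*187 = -7480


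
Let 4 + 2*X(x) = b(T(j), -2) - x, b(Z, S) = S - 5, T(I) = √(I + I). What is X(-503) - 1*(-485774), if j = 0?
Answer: 486020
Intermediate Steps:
T(I) = √2*√I (T(I) = √(2*I) = √2*√I)
b(Z, S) = -5 + S
X(x) = -11/2 - x/2 (X(x) = -2 + ((-5 - 2) - x)/2 = -2 + (-7 - x)/2 = -2 + (-7/2 - x/2) = -11/2 - x/2)
X(-503) - 1*(-485774) = (-11/2 - ½*(-503)) - 1*(-485774) = (-11/2 + 503/2) + 485774 = 246 + 485774 = 486020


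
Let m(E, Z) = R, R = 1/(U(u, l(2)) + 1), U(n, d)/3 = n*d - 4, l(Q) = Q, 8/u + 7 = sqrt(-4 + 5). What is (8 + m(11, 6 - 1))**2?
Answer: 22801/361 ≈ 63.161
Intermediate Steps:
u = -4/3 (u = 8/(-7 + sqrt(-4 + 5)) = 8/(-7 + sqrt(1)) = 8/(-7 + 1) = 8/(-6) = 8*(-1/6) = -4/3 ≈ -1.3333)
U(n, d) = -12 + 3*d*n (U(n, d) = 3*(n*d - 4) = 3*(d*n - 4) = 3*(-4 + d*n) = -12 + 3*d*n)
R = -1/19 (R = 1/((-12 + 3*2*(-4/3)) + 1) = 1/((-12 - 8) + 1) = 1/(-20 + 1) = 1/(-19) = -1/19 ≈ -0.052632)
m(E, Z) = -1/19
(8 + m(11, 6 - 1))**2 = (8 - 1/19)**2 = (151/19)**2 = 22801/361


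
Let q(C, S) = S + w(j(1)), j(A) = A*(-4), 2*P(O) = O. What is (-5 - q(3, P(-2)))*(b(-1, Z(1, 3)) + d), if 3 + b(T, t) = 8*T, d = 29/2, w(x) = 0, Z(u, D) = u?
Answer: -14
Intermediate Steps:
P(O) = O/2
j(A) = -4*A
q(C, S) = S (q(C, S) = S + 0 = S)
d = 29/2 (d = 29*(½) = 29/2 ≈ 14.500)
b(T, t) = -3 + 8*T
(-5 - q(3, P(-2)))*(b(-1, Z(1, 3)) + d) = (-5 - (-2)/2)*((-3 + 8*(-1)) + 29/2) = (-5 - 1*(-1))*((-3 - 8) + 29/2) = (-5 + 1)*(-11 + 29/2) = -4*7/2 = -14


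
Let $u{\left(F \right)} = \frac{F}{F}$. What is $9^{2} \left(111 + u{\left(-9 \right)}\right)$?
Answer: $9072$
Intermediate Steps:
$u{\left(F \right)} = 1$
$9^{2} \left(111 + u{\left(-9 \right)}\right) = 9^{2} \left(111 + 1\right) = 81 \cdot 112 = 9072$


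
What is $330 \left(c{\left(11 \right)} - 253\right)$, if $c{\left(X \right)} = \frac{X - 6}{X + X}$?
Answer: $-83415$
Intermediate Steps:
$c{\left(X \right)} = \frac{-6 + X}{2 X}$
$330 \left(c{\left(11 \right)} - 253\right) = 330 \left(\frac{-6 + 11}{2 \cdot 11} - 253\right) = 330 \left(\frac{1}{2} \cdot \frac{1}{11} \cdot 5 - 253\right) = 330 \left(\frac{5}{22} - 253\right) = 330 \left(- \frac{5561}{22}\right) = -83415$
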